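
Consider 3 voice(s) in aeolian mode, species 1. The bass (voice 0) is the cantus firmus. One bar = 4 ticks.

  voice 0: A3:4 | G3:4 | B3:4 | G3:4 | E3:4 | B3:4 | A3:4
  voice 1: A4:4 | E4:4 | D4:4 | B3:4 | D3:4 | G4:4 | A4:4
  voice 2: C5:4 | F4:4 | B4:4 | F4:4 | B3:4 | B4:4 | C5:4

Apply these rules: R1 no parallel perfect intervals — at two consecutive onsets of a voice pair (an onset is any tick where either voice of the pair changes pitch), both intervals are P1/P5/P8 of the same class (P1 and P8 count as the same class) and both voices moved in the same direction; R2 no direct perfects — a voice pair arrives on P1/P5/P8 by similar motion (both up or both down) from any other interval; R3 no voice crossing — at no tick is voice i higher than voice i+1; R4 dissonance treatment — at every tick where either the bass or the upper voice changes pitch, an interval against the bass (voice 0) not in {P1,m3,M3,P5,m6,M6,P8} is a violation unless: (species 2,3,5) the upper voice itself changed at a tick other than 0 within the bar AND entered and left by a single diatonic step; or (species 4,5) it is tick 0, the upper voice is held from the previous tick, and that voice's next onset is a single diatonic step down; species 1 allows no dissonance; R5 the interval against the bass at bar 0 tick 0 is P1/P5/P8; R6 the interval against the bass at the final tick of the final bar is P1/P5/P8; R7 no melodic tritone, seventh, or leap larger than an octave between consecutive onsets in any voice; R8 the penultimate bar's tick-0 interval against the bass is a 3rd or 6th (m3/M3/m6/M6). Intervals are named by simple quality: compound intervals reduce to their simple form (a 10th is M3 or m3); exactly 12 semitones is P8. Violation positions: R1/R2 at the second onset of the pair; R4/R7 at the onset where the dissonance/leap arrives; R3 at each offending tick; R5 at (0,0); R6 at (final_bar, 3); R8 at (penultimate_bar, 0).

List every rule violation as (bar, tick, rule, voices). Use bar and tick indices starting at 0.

bar 0: v0=A3 v1=A4 v2=C5 downbeat m3
bar 1: v0=G3 v1=E4 v2=F4 downbeat m7
bar 2: v0=B3 v1=D4 v2=B4 downbeat P8
bar 3: v0=G3 v1=B3 v2=F4 downbeat m7
bar 4: v0=E3 v1=D3 v2=B3 downbeat P5
bar 5: v0=B3 v1=G4 v2=B4 downbeat P8
bar 6: v0=A3 v1=A4 v2=C5 downbeat m3
  -> R5 @ bar 0 tick 0 v(0, 2): opens on m3
  -> R4 @ bar 1 tick 0 v(0, 2): G3/F4 m7 untreated
  -> R2 @ bar 2 tick 0 v(0, 2): G3/F4 m7 -> B3/B4 P8 similar
  -> R7 @ bar 2 tick 0 v(2,): F4->B4 leap 6st
  -> R4 @ bar 3 tick 0 v(0, 2): G3/F4 m7 untreated
  -> R7 @ bar 3 tick 0 v(2,): B4->F4 leap 6st
  -> R2 @ bar 4 tick 0 v(0, 2): G3/F4 m7 -> E3/B3 P5 similar
  -> R3 @ bar 4 tick 0 v(0, 1): E3 above D3
  -> R4 @ bar 4 tick 0 v(0, 1): E3/D3 M2 untreated
  -> R7 @ bar 4 tick 0 v(2,): F4->B3 leap 6st
  -> R3 @ bar 4 tick 1 v(0, 1): E3 above D3
  -> R3 @ bar 4 tick 2 v(0, 1): E3 above D3
  -> R3 @ bar 4 tick 3 v(0, 1): E3 above D3
  -> R2 @ bar 5 tick 0 v(0, 2): E3/B3 P5 -> B3/B4 P8 similar
  -> R7 @ bar 5 tick 0 v(1,): D3->G4 leap 17st
  -> R8 @ bar 5 tick 0 v(0, 2): penult P8 not 3rd/6th
  -> R6 @ bar 6 tick 3 v(0, 2): closes on m3

(0, 0, R5, (0, 2))
(1, 0, R4, (0, 2))
(2, 0, R2, (0, 2))
(2, 0, R7, (2,))
(3, 0, R4, (0, 2))
(3, 0, R7, (2,))
(4, 0, R2, (0, 2))
(4, 0, R3, (0, 1))
(4, 0, R4, (0, 1))
(4, 0, R7, (2,))
(4, 1, R3, (0, 1))
(4, 2, R3, (0, 1))
(4, 3, R3, (0, 1))
(5, 0, R2, (0, 2))
(5, 0, R7, (1,))
(5, 0, R8, (0, 2))
(6, 3, R6, (0, 2))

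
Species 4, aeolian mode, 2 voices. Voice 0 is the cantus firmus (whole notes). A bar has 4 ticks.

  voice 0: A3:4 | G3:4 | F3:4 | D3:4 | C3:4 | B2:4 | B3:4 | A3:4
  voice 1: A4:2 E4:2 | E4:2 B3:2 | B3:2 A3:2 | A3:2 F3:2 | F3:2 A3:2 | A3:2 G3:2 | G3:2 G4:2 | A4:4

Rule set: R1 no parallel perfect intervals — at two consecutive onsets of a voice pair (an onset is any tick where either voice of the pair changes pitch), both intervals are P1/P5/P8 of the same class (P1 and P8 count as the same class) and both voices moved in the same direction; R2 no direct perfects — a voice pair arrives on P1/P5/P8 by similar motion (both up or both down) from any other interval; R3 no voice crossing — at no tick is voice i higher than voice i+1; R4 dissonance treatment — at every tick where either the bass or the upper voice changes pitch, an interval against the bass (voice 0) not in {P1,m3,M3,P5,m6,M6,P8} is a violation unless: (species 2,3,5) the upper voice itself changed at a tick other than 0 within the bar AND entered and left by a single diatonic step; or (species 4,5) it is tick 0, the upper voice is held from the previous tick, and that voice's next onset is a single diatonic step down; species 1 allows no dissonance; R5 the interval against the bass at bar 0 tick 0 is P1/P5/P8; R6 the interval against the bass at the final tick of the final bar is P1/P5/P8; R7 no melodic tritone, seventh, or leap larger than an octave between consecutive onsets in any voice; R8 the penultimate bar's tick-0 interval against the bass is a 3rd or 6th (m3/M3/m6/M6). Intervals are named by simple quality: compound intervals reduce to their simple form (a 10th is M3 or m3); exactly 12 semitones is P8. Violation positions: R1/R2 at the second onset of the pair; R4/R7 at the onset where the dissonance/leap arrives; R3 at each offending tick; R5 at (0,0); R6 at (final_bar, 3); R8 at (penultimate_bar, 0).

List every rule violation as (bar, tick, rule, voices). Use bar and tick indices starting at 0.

(4, 0, R4, (0, 1))
(6, 0, R3, (0, 1))
(6, 1, R3, (0, 1))

bar 0: v0=A3 v1=A4 downbeat P8
bar 1: v0=G3 v1=E4 downbeat M6
bar 2: v0=F3 v1=B3 downbeat TT
bar 3: v0=D3 v1=A3 downbeat P5
bar 4: v0=C3 v1=F3 downbeat P4
bar 5: v0=B2 v1=A3 downbeat m7
bar 6: v0=B3 v1=G3 downbeat M3
bar 7: v0=A3 v1=A4 downbeat P8
  -> R4 @ bar 4 tick 0 v(0, 1): C3/F3 P4 untreated
  -> R3 @ bar 6 tick 0 v(0, 1): B3 above G3
  -> R3 @ bar 6 tick 1 v(0, 1): B3 above G3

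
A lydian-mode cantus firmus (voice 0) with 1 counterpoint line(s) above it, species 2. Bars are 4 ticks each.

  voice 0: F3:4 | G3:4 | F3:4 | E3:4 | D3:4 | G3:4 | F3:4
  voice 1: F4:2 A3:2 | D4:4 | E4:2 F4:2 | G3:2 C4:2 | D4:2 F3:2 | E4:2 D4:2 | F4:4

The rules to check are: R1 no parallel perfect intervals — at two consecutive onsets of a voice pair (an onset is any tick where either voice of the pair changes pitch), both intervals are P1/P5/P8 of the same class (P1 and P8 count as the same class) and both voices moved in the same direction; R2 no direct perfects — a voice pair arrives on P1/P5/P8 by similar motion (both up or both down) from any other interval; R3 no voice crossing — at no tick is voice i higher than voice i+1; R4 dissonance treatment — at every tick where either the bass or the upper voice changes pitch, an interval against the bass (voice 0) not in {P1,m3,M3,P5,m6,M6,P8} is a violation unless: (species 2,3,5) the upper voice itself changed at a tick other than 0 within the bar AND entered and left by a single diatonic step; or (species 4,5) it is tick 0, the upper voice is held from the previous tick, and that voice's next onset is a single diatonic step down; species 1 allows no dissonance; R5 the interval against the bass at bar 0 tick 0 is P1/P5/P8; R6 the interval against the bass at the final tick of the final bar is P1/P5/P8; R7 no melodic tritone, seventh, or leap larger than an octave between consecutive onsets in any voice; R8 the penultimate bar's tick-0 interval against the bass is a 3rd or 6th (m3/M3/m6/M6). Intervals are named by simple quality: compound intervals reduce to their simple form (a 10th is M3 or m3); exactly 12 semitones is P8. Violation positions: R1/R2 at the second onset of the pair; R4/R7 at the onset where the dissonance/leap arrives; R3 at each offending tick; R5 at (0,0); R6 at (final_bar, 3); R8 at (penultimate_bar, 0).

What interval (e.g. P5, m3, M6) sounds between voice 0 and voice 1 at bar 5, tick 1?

voice 0=G3 voice 1=E4 -> M6

M6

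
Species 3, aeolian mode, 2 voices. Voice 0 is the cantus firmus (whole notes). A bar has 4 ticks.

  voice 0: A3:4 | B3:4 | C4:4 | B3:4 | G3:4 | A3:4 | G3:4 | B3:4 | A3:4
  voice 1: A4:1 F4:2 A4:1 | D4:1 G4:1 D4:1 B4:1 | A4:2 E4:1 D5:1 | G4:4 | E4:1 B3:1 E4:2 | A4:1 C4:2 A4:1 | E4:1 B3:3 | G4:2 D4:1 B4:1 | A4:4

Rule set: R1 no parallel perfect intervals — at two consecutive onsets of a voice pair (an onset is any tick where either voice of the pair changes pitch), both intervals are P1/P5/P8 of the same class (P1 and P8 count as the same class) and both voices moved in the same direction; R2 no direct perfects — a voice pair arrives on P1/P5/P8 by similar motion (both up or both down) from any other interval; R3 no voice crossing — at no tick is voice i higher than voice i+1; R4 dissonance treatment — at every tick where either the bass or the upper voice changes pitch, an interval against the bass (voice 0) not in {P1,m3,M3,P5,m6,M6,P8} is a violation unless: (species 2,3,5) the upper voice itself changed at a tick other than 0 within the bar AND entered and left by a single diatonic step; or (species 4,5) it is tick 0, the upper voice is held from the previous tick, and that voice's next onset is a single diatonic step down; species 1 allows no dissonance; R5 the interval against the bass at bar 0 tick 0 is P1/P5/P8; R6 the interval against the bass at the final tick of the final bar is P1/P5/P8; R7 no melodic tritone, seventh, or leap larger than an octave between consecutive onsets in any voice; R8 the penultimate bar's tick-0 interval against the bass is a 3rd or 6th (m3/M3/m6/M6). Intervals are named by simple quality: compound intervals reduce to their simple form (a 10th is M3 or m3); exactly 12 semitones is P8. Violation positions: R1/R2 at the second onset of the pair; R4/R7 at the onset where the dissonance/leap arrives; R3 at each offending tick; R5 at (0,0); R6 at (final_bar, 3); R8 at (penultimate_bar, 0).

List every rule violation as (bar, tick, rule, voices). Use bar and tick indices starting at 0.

(2, 3, R4, (0, 1))
(2, 3, R7, (1,))
(5, 0, R2, (0, 1))
(8, 0, R1, (0, 1))

bar 0: v0=A3 v1=A4 downbeat P8
bar 1: v0=B3 v1=D4 downbeat m3
bar 2: v0=C4 v1=A4 downbeat M6
bar 3: v0=B3 v1=G4 downbeat m6
bar 4: v0=G3 v1=E4 downbeat M6
bar 5: v0=A3 v1=A4 downbeat P8
bar 6: v0=G3 v1=E4 downbeat M6
bar 7: v0=B3 v1=G4 downbeat m6
bar 8: v0=A3 v1=A4 downbeat P8
  -> R4 @ bar 2 tick 3 v(0, 1): C4/D5 M2 untreated
  -> R7 @ bar 2 tick 3 v(1,): E4->D5 leap 10st
  -> R2 @ bar 5 tick 0 v(0, 1): G3/E4 M6 -> A3/A4 P8 similar
  -> R1 @ bar 8 tick 0 v(0, 1): B3/B4 P8 -> A3/A4 P8 similar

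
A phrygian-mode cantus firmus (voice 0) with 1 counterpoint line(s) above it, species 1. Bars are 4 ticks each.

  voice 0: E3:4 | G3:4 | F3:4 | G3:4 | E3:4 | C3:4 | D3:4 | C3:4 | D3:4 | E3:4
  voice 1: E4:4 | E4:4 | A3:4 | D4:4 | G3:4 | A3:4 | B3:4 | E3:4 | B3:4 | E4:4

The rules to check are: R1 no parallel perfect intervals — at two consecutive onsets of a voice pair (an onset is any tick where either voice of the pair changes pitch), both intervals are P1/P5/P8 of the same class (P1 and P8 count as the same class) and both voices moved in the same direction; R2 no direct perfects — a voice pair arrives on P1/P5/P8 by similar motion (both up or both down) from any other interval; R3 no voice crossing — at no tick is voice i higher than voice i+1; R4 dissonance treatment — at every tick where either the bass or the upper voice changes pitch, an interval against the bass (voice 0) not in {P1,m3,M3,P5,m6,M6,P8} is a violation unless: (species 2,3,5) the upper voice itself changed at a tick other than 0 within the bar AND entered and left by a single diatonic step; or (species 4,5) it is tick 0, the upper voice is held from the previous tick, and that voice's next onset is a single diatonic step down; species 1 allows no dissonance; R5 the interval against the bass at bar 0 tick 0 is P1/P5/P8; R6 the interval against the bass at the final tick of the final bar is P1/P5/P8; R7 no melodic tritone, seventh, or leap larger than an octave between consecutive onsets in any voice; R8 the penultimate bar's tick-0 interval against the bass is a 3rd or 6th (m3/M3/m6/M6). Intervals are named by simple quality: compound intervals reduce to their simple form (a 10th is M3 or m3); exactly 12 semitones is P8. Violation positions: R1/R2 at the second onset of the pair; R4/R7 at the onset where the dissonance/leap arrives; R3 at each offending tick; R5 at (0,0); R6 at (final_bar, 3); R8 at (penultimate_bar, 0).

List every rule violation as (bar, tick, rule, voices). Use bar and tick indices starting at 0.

(3, 0, R2, (0, 1))
(9, 0, R2, (0, 1))

bar 0: v0=E3 v1=E4 downbeat P8
bar 1: v0=G3 v1=E4 downbeat M6
bar 2: v0=F3 v1=A3 downbeat M3
bar 3: v0=G3 v1=D4 downbeat P5
bar 4: v0=E3 v1=G3 downbeat m3
bar 5: v0=C3 v1=A3 downbeat M6
bar 6: v0=D3 v1=B3 downbeat M6
bar 7: v0=C3 v1=E3 downbeat M3
bar 8: v0=D3 v1=B3 downbeat M6
bar 9: v0=E3 v1=E4 downbeat P8
  -> R2 @ bar 3 tick 0 v(0, 1): F3/A3 M3 -> G3/D4 P5 similar
  -> R2 @ bar 9 tick 0 v(0, 1): D3/B3 M6 -> E3/E4 P8 similar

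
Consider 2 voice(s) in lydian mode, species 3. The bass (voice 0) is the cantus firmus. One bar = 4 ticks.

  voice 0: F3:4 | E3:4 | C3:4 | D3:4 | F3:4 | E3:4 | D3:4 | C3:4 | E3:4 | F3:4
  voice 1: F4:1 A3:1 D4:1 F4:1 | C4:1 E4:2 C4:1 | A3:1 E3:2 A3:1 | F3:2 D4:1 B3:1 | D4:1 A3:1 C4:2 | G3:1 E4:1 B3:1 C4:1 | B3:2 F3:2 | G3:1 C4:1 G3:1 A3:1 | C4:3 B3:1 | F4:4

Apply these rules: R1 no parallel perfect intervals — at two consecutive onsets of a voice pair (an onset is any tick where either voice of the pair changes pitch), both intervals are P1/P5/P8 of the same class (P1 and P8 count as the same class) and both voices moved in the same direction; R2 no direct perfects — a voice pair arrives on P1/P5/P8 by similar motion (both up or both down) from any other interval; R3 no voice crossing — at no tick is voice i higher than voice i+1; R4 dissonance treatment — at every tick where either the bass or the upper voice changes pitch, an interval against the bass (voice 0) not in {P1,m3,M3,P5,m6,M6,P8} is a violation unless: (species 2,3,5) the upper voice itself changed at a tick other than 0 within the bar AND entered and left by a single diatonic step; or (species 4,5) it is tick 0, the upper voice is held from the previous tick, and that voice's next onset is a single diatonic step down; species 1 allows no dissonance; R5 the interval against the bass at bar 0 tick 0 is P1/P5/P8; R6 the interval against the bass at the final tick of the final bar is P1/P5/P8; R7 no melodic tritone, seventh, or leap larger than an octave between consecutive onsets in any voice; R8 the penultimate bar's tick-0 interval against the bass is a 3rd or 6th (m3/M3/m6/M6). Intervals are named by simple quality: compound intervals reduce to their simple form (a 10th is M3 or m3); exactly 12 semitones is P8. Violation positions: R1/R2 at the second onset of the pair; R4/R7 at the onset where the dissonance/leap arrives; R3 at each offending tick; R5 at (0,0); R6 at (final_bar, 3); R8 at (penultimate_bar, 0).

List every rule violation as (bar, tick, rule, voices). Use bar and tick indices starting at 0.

(6, 2, R7, (1,))
(9, 0, R2, (0, 1))
(9, 0, R7, (1,))

bar 0: v0=F3 v1=F4 downbeat P8
bar 1: v0=E3 v1=C4 downbeat m6
bar 2: v0=C3 v1=A3 downbeat M6
bar 3: v0=D3 v1=F3 downbeat m3
bar 4: v0=F3 v1=D4 downbeat M6
bar 5: v0=E3 v1=G3 downbeat m3
bar 6: v0=D3 v1=B3 downbeat M6
bar 7: v0=C3 v1=G3 downbeat P5
bar 8: v0=E3 v1=C4 downbeat m6
bar 9: v0=F3 v1=F4 downbeat P8
  -> R7 @ bar 6 tick 2 v(1,): B3->F3 leap 6st
  -> R2 @ bar 9 tick 0 v(0, 1): E3/B3 P5 -> F3/F4 P8 similar
  -> R7 @ bar 9 tick 0 v(1,): B3->F4 leap 6st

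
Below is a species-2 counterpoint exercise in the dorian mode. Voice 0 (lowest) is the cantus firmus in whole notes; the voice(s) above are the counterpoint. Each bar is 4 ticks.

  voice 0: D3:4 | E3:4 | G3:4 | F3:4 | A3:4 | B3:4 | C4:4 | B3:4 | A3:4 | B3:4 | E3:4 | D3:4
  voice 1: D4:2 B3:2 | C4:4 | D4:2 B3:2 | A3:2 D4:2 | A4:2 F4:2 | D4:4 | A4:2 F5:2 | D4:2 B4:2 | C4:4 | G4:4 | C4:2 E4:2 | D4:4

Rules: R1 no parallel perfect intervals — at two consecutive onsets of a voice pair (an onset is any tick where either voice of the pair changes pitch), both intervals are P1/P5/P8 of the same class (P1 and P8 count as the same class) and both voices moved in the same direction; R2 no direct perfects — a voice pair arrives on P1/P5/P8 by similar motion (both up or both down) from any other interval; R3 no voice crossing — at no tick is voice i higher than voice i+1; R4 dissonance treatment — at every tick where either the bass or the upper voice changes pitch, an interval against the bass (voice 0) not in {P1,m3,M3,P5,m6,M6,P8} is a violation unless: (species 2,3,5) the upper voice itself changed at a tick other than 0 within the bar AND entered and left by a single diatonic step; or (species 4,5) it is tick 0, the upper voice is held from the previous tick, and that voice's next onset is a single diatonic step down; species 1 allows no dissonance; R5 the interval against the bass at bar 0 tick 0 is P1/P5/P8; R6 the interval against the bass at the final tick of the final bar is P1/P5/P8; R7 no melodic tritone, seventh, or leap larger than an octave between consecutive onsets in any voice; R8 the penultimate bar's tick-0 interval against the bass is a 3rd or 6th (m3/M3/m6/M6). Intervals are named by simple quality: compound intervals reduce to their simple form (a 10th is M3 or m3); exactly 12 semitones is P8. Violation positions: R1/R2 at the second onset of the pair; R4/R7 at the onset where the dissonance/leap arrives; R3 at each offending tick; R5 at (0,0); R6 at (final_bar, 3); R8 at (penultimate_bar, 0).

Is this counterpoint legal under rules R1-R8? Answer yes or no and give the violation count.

bar 0: v0=D3 v1=D4 (P8)
bar 1: v0=E3 v1=C4 (m6)
bar 2: v0=G3 v1=D4 (P5)
bar 3: v0=F3 v1=A3 (M3)
bar 4: v0=A3 v1=A4 (P8)
bar 5: v0=B3 v1=D4 (m3)
bar 6: v0=C4 v1=A4 (M6)
bar 7: v0=B3 v1=D4 (m3)
bar 8: v0=A3 v1=C4 (m3)
bar 9: v0=B3 v1=G4 (m6)
bar 10: v0=E3 v1=C4 (m6)
bar 11: v0=D3 v1=D4 (P8)
  R2 @ bar2.0: E3/C4 m6 -> G3/D4 P5 similar
  R2 @ bar4.0: F3/D4 M6 -> A3/A4 P8 similar
  R4 @ bar6.2: C4/F5 P4 untreated
  R7 @ bar7.0: F5->D4 leap 15st
  R7 @ bar8.0: B4->C4 leap 11st
  R1 @ bar11.0: E3/E4 P8 -> D3/D4 P8 similar

No (6 violations)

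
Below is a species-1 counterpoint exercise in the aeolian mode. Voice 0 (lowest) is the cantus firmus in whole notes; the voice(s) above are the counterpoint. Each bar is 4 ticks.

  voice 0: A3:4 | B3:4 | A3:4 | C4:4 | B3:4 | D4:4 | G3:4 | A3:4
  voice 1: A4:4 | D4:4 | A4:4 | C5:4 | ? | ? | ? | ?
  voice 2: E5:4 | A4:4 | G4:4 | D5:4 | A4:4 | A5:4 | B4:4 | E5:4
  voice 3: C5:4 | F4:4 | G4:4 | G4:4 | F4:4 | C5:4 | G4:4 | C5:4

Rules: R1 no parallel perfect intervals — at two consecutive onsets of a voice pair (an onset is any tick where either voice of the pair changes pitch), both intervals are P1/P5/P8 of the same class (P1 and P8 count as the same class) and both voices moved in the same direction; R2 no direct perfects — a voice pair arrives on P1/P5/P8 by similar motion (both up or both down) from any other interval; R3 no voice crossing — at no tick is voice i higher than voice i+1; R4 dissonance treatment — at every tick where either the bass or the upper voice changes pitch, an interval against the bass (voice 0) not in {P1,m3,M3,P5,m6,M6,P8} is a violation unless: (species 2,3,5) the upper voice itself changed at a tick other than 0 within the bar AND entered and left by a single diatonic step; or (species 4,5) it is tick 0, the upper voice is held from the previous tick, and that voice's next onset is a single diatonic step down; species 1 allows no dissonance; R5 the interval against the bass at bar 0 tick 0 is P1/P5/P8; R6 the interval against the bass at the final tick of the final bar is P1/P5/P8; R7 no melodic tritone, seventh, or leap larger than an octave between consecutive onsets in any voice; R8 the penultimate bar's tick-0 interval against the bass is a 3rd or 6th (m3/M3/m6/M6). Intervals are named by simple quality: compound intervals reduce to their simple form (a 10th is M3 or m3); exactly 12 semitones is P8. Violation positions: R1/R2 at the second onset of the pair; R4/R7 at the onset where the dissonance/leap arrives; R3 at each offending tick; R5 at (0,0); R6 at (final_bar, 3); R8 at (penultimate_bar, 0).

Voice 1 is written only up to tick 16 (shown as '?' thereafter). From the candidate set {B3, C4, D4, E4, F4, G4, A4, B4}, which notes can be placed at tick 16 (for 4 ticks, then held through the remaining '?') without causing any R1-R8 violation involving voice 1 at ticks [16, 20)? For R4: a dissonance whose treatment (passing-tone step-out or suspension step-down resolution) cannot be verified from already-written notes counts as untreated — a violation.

B3: violates R1,R7
C4: violates R4
D4: violates R2,R7
E4: violates R4
F4: violates R2,R4
G4: legal
A4: violates R2,R4
B4: violates R1,R3

{G4}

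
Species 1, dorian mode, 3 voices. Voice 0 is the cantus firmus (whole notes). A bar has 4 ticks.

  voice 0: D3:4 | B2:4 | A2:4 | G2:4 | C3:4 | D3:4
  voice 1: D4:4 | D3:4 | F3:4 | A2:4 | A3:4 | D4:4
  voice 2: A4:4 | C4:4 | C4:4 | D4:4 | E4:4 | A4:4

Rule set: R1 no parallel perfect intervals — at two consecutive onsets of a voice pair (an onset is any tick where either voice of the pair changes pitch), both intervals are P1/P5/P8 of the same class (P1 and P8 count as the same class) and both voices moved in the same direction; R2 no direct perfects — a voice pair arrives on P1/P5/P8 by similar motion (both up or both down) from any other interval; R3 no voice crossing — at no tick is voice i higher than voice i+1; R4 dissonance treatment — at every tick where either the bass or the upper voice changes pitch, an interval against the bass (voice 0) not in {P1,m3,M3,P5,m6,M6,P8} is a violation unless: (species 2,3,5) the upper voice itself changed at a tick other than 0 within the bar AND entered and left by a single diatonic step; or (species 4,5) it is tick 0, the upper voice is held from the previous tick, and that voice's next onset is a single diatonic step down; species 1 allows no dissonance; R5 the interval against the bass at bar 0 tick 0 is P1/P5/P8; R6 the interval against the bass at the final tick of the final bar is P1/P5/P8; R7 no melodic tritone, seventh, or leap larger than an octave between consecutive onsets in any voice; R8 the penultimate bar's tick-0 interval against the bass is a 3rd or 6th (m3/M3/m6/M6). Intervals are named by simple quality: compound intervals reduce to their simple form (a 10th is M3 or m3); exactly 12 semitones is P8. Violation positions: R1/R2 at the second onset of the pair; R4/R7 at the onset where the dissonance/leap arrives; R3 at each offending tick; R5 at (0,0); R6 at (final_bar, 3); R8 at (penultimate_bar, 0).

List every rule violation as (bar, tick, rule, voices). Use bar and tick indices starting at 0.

(1, 0, R4, (0, 2))
(3, 0, R4, (0, 1))
(4, 0, R2, (1, 2))
(5, 0, R1, (1, 2))
(5, 0, R2, (0, 1))
(5, 0, R2, (0, 2))

bar 0: v0=D3 v1=D4 v2=A4 downbeat P5
bar 1: v0=B2 v1=D3 v2=C4 downbeat m2
bar 2: v0=A2 v1=F3 v2=C4 downbeat m3
bar 3: v0=G2 v1=A2 v2=D4 downbeat P5
bar 4: v0=C3 v1=A3 v2=E4 downbeat M3
bar 5: v0=D3 v1=D4 v2=A4 downbeat P5
  -> R4 @ bar 1 tick 0 v(0, 2): B2/C4 m2 untreated
  -> R4 @ bar 3 tick 0 v(0, 1): G2/A2 M2 untreated
  -> R2 @ bar 4 tick 0 v(1, 2): A2/D4 P4 -> A3/E4 P5 similar
  -> R1 @ bar 5 tick 0 v(1, 2): A3/E4 P5 -> D4/A4 P5 similar
  -> R2 @ bar 5 tick 0 v(0, 1): C3/A3 M6 -> D3/D4 P8 similar
  -> R2 @ bar 5 tick 0 v(0, 2): C3/E4 M3 -> D3/A4 P5 similar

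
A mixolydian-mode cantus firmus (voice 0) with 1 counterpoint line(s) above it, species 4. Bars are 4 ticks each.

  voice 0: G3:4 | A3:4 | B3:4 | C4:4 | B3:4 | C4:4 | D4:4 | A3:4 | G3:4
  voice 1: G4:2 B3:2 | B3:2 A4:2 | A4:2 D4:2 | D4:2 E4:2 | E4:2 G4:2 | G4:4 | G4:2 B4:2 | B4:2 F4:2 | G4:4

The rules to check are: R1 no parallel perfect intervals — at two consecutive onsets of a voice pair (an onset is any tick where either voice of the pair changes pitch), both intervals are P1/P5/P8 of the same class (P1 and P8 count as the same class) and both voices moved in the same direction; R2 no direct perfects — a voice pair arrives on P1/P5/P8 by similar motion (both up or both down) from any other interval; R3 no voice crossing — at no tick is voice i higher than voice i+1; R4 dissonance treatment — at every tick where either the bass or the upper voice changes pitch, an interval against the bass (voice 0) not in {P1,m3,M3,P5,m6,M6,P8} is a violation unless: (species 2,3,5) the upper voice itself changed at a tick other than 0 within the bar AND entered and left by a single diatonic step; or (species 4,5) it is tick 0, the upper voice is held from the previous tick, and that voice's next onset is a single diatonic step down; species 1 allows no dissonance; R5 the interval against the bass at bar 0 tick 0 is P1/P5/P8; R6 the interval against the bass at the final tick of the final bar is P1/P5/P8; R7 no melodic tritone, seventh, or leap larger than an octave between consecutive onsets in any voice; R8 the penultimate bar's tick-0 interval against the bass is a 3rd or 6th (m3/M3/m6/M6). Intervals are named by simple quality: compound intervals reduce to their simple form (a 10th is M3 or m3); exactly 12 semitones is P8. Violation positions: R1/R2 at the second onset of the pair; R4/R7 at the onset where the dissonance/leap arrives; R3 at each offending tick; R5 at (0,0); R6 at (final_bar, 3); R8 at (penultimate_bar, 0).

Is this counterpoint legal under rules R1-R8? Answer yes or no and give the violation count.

No (9 violations)

bar 0: v0=G3 v1=G4 (P8)
bar 1: v0=A3 v1=B3 (M2)
bar 2: v0=B3 v1=A4 (m7)
bar 3: v0=C4 v1=D4 (M2)
bar 4: v0=B3 v1=E4 (P4)
bar 5: v0=C4 v1=G4 (P5)
bar 6: v0=D4 v1=G4 (P4)
bar 7: v0=A3 v1=B4 (M2)
bar 8: v0=G3 v1=G4 (P8)
  R4 @ bar1.0: A3/B3 M2 untreated
  R7 @ bar1.2: B3->A4 leap 10st
  R4 @ bar2.0: B3/A4 m7 untreated
  R4 @ bar3.0: C4/D4 M2 untreated
  R4 @ bar4.0: B3/E4 P4 untreated
  R4 @ bar6.0: D4/G4 P4 untreated
  R4 @ bar7.0: A3/B4 M2 untreated
  R8 @ bar7.0: penult M2 not 3rd/6th
  R7 @ bar7.2: B4->F4 leap 6st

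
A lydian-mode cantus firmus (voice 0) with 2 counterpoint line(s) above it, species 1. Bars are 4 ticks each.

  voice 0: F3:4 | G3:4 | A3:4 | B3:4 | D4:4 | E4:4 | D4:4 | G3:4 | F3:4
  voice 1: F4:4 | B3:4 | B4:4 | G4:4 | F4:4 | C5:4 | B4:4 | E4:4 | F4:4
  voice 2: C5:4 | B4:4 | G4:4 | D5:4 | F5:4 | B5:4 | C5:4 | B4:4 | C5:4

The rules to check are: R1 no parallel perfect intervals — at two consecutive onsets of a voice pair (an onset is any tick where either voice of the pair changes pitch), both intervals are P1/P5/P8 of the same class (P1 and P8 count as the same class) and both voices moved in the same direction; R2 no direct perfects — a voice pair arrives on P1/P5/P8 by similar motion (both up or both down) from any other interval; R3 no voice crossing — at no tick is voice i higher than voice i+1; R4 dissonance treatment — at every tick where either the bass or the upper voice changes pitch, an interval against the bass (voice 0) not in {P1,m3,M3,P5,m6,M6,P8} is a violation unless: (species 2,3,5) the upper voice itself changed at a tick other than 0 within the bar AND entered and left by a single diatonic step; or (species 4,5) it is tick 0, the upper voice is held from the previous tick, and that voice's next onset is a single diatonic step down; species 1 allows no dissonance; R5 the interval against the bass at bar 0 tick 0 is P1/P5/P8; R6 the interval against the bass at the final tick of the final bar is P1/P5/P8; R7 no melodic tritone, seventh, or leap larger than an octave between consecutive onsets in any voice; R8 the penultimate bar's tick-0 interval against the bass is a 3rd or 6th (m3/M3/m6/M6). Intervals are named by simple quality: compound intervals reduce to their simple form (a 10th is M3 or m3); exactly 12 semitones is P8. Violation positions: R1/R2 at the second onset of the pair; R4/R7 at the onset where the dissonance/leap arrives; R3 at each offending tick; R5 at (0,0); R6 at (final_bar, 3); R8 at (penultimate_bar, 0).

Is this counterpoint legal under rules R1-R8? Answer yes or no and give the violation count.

bar 0: v0=F3 v1=F4 v2=C5 (P5)
bar 1: v0=G3 v1=B3 v2=B4 (M3)
bar 2: v0=A3 v1=B4 v2=G4 (m7)
bar 3: v0=B3 v1=G4 v2=D5 (m3)
bar 4: v0=D4 v1=F4 v2=F5 (m3)
bar 5: v0=E4 v1=C5 v2=B5 (P5)
bar 6: v0=D4 v1=B4 v2=C5 (m7)
bar 7: v0=G3 v1=E4 v2=B4 (M3)
bar 8: v0=F3 v1=F4 v2=C5 (P5)
  R2 @ bar1.0: F4/C5 P5 -> B3/B4 P8 similar
  R7 @ bar1.0: F4->B3 leap 6st
  R3 @ bar2.0: B4 above G4
  R4 @ bar2.0: A3/B4 M2 untreated
  R4 @ bar2.0: A3/G4 m7 untreated
  R3 @ bar2.1: B4 above G4
  R3 @ bar2.2: B4 above G4
  R3 @ bar2.3: B4 above G4
  R2 @ bar5.0: D4/F5 m3 -> E4/B5 P5 similar
  R7 @ bar5.0: F5->B5 leap 6st
  R4 @ bar6.0: D4/C5 m7 untreated
  R7 @ bar6.0: B5->C5 leap 11st
  R2 @ bar7.0: B4/C5 m2 -> E4/B4 P5 similar
  R1 @ bar8.0: E4/B4 P5 -> F4/C5 P5 similar

No (14 violations)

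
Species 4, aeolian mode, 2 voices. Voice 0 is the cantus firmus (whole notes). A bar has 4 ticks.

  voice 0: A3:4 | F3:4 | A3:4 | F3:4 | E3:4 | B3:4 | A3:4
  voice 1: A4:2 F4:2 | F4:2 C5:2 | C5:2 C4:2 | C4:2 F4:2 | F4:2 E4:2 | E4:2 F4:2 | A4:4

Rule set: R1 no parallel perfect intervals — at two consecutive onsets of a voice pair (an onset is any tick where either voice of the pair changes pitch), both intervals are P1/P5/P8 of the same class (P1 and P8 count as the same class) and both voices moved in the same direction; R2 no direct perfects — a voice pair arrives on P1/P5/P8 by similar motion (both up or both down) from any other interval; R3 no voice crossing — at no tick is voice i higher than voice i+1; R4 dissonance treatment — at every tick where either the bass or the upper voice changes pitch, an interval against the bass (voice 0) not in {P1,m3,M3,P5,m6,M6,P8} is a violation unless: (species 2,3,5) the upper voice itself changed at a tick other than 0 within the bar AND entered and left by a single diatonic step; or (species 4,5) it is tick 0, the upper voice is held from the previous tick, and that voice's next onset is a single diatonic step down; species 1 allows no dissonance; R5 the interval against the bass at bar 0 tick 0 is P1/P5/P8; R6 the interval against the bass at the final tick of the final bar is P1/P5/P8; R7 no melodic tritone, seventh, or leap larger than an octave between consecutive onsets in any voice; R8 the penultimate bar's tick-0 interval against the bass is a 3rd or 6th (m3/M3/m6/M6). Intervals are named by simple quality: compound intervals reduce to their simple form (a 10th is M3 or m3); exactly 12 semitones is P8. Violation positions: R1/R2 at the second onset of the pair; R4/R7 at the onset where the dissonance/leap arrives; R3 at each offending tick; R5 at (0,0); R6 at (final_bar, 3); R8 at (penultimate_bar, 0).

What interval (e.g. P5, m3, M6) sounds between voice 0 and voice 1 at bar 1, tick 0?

voice 0=F3 voice 1=F4 -> P8

P8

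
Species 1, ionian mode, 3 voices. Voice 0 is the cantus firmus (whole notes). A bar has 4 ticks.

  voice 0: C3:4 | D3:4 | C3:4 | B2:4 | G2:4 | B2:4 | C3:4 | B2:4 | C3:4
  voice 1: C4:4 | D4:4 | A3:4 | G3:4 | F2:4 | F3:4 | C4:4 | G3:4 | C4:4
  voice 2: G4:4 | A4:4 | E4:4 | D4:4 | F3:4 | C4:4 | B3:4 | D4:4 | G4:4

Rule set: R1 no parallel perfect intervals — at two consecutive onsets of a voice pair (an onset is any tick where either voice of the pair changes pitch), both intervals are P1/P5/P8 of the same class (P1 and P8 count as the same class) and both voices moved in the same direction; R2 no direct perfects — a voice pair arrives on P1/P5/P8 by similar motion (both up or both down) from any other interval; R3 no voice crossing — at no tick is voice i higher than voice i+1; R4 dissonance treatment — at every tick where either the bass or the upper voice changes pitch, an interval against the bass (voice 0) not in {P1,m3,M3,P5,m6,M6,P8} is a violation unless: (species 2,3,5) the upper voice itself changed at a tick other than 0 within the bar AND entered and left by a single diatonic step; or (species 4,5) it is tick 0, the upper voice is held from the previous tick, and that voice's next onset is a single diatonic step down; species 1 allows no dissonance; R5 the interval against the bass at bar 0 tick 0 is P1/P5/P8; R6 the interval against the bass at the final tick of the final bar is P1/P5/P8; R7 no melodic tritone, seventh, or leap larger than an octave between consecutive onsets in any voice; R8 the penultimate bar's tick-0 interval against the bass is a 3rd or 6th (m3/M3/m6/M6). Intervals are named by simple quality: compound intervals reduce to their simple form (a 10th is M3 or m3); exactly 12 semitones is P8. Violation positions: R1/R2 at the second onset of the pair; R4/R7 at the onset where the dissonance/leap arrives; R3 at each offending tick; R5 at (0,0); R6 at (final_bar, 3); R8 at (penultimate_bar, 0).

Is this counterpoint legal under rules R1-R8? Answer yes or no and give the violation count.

bar 0: v0=C3 v1=C4 v2=G4 (P5)
bar 1: v0=D3 v1=D4 v2=A4 (P5)
bar 2: v0=C3 v1=A3 v2=E4 (M3)
bar 3: v0=B2 v1=G3 v2=D4 (m3)
bar 4: v0=G2 v1=F2 v2=F3 (m7)
bar 5: v0=B2 v1=F3 v2=C4 (m2)
bar 6: v0=C3 v1=C4 v2=B3 (M7)
bar 7: v0=B2 v1=G3 v2=D4 (m3)
bar 8: v0=C3 v1=C4 v2=G4 (P5)
  R1 @ bar1.0: C3/C4 P8 -> D3/D4 P8 similar
  R1 @ bar1.0: C3/G4 P5 -> D3/A4 P5 similar
  R1 @ bar1.0: C4/G4 P5 -> D4/A4 P5 similar
  R1 @ bar2.0: D4/A4 P5 -> A3/E4 P5 similar
  R1 @ bar3.0: A3/E4 P5 -> G3/D4 P5 similar
  R2 @ bar4.0: G3/D4 P5 -> F2/F3 P8 similar
  R3 @ bar4.0: G2 above F2
  R4 @ bar4.0: G2/F2 M2 untreated
  R4 @ bar4.0: G2/F3 m7 untreated
  R7 @ bar4.0: G3->F2 leap 14st
  R3 @ bar4.1: G2 above F2
  R3 @ bar4.2: G2 above F2
  R3 @ bar4.3: G2 above F2
  R2 @ bar5.0: F2/F3 P8 -> F3/C4 P5 similar
  R4 @ bar5.0: B2/F3 TT untreated
  R4 @ bar5.0: B2/C4 m2 untreated
  R2 @ bar6.0: B2/F3 TT -> C3/C4 P8 similar
  R3 @ bar6.0: C4 above B3
  R4 @ bar6.0: C3/B3 M7 untreated
  R3 @ bar6.1: C4 above B3
  R3 @ bar6.2: C4 above B3
  R3 @ bar6.3: C4 above B3
  R1 @ bar8.0: G3/D4 P5 -> C4/G4 P5 similar
  R2 @ bar8.0: B2/G3 m6 -> C3/C4 P8 similar
  R2 @ bar8.0: B2/D4 m3 -> C3/G4 P5 similar

No (25 violations)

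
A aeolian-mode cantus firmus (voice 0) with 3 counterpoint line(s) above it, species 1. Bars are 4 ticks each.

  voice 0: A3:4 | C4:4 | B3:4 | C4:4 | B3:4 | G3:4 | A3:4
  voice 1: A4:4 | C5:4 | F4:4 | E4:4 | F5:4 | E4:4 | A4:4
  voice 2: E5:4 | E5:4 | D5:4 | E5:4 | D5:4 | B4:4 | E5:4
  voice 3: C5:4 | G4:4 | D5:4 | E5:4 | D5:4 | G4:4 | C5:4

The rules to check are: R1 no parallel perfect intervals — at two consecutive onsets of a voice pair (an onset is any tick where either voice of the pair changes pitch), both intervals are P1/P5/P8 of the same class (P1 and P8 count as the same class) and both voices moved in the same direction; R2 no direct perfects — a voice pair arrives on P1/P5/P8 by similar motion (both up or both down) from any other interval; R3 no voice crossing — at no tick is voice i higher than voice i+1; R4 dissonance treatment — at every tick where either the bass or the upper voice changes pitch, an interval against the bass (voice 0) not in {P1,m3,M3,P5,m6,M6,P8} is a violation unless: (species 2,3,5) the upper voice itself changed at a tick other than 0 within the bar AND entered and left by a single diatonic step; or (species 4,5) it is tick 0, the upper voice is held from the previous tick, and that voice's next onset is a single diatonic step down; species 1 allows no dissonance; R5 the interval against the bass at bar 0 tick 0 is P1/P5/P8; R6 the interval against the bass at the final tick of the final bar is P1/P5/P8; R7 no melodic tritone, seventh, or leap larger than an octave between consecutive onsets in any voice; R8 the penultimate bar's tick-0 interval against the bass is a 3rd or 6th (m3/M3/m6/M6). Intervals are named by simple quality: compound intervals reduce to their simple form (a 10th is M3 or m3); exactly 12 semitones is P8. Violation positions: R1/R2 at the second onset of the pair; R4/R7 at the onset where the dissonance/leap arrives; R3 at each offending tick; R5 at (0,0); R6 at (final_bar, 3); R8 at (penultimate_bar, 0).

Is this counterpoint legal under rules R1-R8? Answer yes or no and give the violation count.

No (35 violations)

bar 0: v0=A3 v1=A4 v2=E5 v3=C5 (m3)
bar 1: v0=C4 v1=C5 v2=E5 v3=G4 (P5)
bar 2: v0=B3 v1=F4 v2=D5 v3=D5 (m3)
bar 3: v0=C4 v1=E4 v2=E5 v3=E5 (M3)
bar 4: v0=B3 v1=F5 v2=D5 v3=D5 (m3)
bar 5: v0=G3 v1=E4 v2=B4 v3=G4 (P8)
bar 6: v0=A3 v1=A4 v2=E5 v3=C5 (m3)
  R3 @ bar0.0: E5 above C5
  R5 @ bar0.0: opens on m3
  R3 @ bar0.1: E5 above C5
  R3 @ bar0.2: E5 above C5
  R3 @ bar0.3: E5 above C5
  R1 @ bar1.0: A3/A4 P8 -> C4/C5 P8 similar
  R3 @ bar1.0: E5 above G4
  R3 @ bar1.1: E5 above G4
  R3 @ bar1.2: E5 above G4
  R3 @ bar1.3: E5 above G4
  R4 @ bar2.0: B3/F4 TT untreated
  R1 @ bar3.0: D5/D5 P1 -> E5/E5 P1 similar
  R1 @ bar4.0: E5/E5 P1 -> D5/D5 P1 similar
  R3 @ bar4.0: F5 above D5
  R4 @ bar4.0: B3/F5 TT untreated
  R7 @ bar4.0: E4->F5 leap 13st
  R3 @ bar4.1: F5 above D5
  R3 @ bar4.2: F5 above D5
  R3 @ bar4.3: F5 above D5
  R2 @ bar5.0: B3/D5 m3 -> G3/G4 P8 similar
  R2 @ bar5.0: F5/D5 m3 -> E4/B4 P5 similar
  R3 @ bar5.0: B4 above G4
  R7 @ bar5.0: F5->E4 leap 13st
  R8 @ bar5.0: penult P8 not 3rd/6th
  R3 @ bar5.1: B4 above G4
  R3 @ bar5.2: B4 above G4
  R3 @ bar5.3: B4 above G4
  R1 @ bar6.0: E4/B4 P5 -> A4/E5 P5 similar
  R2 @ bar6.0: G3/E4 M6 -> A3/A4 P8 similar
  R2 @ bar6.0: G3/B4 M3 -> A3/E5 P5 similar
  R3 @ bar6.0: E5 above C5
  R3 @ bar6.1: E5 above C5
  R3 @ bar6.2: E5 above C5
  R3 @ bar6.3: E5 above C5
  R6 @ bar6.3: closes on m3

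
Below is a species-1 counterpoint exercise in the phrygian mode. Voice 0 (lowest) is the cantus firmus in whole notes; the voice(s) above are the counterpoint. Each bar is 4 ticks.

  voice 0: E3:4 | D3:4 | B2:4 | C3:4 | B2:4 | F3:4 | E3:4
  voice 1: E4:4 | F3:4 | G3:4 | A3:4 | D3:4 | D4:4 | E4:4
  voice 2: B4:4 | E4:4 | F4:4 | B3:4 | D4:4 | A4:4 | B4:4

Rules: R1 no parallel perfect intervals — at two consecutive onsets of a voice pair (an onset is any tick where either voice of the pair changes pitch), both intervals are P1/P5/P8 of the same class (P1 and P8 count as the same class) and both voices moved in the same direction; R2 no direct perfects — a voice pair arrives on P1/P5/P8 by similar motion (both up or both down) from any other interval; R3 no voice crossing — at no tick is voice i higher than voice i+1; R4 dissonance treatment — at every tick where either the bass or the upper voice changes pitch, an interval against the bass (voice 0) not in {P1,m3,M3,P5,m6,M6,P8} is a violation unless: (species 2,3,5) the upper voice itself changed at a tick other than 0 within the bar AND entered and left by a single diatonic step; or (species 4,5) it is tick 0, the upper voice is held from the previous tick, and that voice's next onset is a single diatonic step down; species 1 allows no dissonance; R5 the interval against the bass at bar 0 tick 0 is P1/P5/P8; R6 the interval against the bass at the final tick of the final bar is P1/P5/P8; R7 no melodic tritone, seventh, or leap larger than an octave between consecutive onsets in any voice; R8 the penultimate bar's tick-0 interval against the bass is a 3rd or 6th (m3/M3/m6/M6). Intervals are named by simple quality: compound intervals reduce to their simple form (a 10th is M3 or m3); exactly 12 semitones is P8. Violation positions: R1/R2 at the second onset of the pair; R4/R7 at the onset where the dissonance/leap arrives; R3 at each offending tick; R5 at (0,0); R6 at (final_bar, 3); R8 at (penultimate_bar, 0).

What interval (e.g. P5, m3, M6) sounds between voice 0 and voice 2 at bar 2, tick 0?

voice 0=B2 voice 2=F4 -> TT

TT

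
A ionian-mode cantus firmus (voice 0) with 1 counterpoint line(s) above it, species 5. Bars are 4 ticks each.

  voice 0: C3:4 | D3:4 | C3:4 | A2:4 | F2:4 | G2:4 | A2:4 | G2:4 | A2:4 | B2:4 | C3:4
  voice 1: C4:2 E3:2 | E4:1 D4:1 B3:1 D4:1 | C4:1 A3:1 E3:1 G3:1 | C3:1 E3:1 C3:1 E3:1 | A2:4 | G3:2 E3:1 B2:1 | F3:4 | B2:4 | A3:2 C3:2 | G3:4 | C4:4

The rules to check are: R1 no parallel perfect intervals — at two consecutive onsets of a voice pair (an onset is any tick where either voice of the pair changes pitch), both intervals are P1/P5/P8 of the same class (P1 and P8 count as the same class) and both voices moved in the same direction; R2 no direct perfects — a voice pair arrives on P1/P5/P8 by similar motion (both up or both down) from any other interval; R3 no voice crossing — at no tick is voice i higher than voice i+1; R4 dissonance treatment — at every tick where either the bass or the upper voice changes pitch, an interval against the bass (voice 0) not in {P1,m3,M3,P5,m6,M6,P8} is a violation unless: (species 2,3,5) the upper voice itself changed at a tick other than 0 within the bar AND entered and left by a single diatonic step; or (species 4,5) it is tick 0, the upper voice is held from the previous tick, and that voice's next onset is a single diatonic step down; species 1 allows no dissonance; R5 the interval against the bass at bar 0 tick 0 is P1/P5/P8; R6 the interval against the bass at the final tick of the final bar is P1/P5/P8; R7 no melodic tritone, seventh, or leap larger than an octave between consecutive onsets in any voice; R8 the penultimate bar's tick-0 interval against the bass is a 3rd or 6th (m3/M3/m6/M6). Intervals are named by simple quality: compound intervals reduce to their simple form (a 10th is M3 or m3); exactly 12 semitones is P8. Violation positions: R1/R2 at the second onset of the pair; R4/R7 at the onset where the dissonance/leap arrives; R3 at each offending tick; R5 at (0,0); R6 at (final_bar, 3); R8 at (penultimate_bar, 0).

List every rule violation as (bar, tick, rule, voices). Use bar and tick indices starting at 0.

bar 0: v0=C3 v1=C4 downbeat P8
bar 1: v0=D3 v1=E4 downbeat M2
bar 2: v0=C3 v1=C4 downbeat P8
bar 3: v0=A2 v1=C3 downbeat m3
bar 4: v0=F2 v1=A2 downbeat M3
bar 5: v0=G2 v1=G3 downbeat P8
bar 6: v0=A2 v1=F3 downbeat m6
bar 7: v0=G2 v1=B2 downbeat M3
bar 8: v0=A2 v1=A3 downbeat P8
bar 9: v0=B2 v1=G3 downbeat m6
bar 10: v0=C3 v1=C4 downbeat P8
  -> R4 @ bar 1 tick 0 v(0, 1): D3/E4 M2 untreated
  -> R1 @ bar 2 tick 0 v(0, 1): D3/D4 P8 -> C3/C4 P8 similar
  -> R2 @ bar 5 tick 0 v(0, 1): F2/A2 M3 -> G2/G3 P8 similar
  -> R7 @ bar 5 tick 0 v(1,): A2->G3 leap 10st
  -> R7 @ bar 6 tick 0 v(1,): B2->F3 leap 6st
  -> R7 @ bar 7 tick 0 v(1,): F3->B2 leap 6st
  -> R2 @ bar 8 tick 0 v(0, 1): G2/B2 M3 -> A2/A3 P8 similar
  -> R7 @ bar 8 tick 0 v(1,): B2->A3 leap 10st
  -> R2 @ bar 10 tick 0 v(0, 1): B2/G3 m6 -> C3/C4 P8 similar

(1, 0, R4, (0, 1))
(2, 0, R1, (0, 1))
(5, 0, R2, (0, 1))
(5, 0, R7, (1,))
(6, 0, R7, (1,))
(7, 0, R7, (1,))
(8, 0, R2, (0, 1))
(8, 0, R7, (1,))
(10, 0, R2, (0, 1))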